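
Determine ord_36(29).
Powers of 29 mod 36: 29^1≡29, 29^2≡13, 29^3≡17, 29^4≡25, 29^5≡5, 29^6≡1. So the order of 29 is 6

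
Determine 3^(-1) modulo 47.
Since 47 is prime, by Fermat 3^(-1) ≡ 3^{45} ≡ 16 (mod 47). Verify: 3 × 16 = 48 ≡ 1 (mod 47)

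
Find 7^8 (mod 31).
By repeated squaring (mod 31): 7^{1}≡7, 7^{2}≡18, 7^{4}≡14, 7^{8}≡10. So 7^{8} ≡ 10 (mod 31)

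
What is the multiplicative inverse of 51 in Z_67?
Since 67 is prime, by Fermat 51^(-1) ≡ 51^{65} ≡ 46 mod 67. Verify: 51 × 46 = 2346 ≡ 1 mod 67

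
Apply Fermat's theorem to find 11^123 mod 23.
By Fermat: 11^{22} ≡ 1 mod 23. 123 = 5×22 + 13. So 11^{123} ≡ 11^{13} ≡ 17 mod 23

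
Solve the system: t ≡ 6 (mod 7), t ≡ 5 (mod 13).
M = 7 × 13 = 91. M₁ = 13, y₁ ≡ 6 (mod 7). M₂ = 7, y₂ ≡ 2 (mod 13). t = 6×13×6 + 5×7×2 ≡ 83 (mod 91)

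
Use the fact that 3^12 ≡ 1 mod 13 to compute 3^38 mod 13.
By Fermat: 3^{12} ≡ 1 mod 13. 38 = 3×12 + 2. So 3^{38} ≡ 3^{2} ≡ 9 mod 13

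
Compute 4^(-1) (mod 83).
Since 83 is prime, by Fermat 4^(-1) ≡ 4^{81} ≡ 21 (mod 83). Verify: 4 × 21 = 84 ≡ 1 (mod 83)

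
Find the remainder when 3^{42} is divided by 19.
By Fermat: 3^{18} ≡ 1 mod 19. 42 = 2×18 + 6. So 3^{42} ≡ 3^{6} ≡ 7 mod 19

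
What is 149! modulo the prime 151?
(150)! = (149)! × (150) ≡ -1 mod 151. So (149)! ≡ -1 × (150)^(-1) ≡ (-1)×(-1) = 1 mod 151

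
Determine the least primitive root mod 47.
g = 5. Powers: [5, 25, 31, 14, 23, 21, 11, 8, 40, 12, ...] generates all 46 non-zero residues.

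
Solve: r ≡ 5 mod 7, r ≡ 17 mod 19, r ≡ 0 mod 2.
M = 7 × 19 × 2 = 266. M₁ = 38, y₁ ≡ 5 mod 7. M₂ = 14, y₂ ≡ 15 mod 19. M₃ = 133, y₃ ≡ 1 mod 2. r = 5×38×5 + 17×14×15 + 0×133×1 ≡ 264 mod 266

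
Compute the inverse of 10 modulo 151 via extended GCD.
Extended GCD: 10(-15) + 151(1) = 1. So 10^(-1) ≡ -15 ≡ 136 (mod 151). Verify: 10 × 136 = 1360 ≡ 1 (mod 151)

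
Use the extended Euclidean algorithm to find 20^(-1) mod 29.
Extended GCD: 20(-13) + 29(9) = 1. So 20^(-1) ≡ -13 ≡ 16 mod 29. Verify: 20 × 16 = 320 ≡ 1 mod 29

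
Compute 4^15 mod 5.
Using Fermat: 4^{4} ≡ 1 (mod 5). 15 ≡ 3 (mod 4). So 4^{15} ≡ 4^{3} ≡ 4 (mod 5)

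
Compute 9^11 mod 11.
Using Fermat: 9^{10} ≡ 1 mod 11. 11 ≡ 1 mod 10. So 9^{11} ≡ 9^{1} ≡ 9 mod 11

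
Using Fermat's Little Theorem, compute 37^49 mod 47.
By Fermat: 37^{46} ≡ 1 mod 47. So 37^{49} = 37^{46} · 37^{3} ≡ 37^{3} ≡ 34 mod 47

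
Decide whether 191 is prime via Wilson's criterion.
(190)! mod 191 = 190. Since 190 ≡ -1 mod 191, 191 is prime.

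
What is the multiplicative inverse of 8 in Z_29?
Since 29 is prime, by Fermat 8^(-1) ≡ 8^{27} ≡ 11 mod 29. Verify: 8 × 11 = 88 ≡ 1 mod 29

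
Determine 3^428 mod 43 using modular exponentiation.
Using Fermat: 3^{42} ≡ 1 mod 43. 428 ≡ 8 mod 42. So 3^{428} ≡ 3^{8} ≡ 25 mod 43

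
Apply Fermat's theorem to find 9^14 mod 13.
By Fermat: 9^{12} ≡ 1 mod 13. So 9^{14} = 9^{12} · 9^{2} ≡ 9^{2} ≡ 3 mod 13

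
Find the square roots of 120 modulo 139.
The square roots of 120 mod 139 are 113 and 26. Verify: 113² = 12769 ≡ 120 mod 139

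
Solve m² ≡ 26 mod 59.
The square roots of 26 mod 59 are 12 and 47. Verify: 12² = 144 ≡ 26 mod 59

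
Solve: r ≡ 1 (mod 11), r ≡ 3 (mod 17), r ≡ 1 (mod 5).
M = 11 × 17 × 5 = 935. M₁ = 85, y₁ ≡ 7 (mod 11). M₂ = 55, y₂ ≡ 13 (mod 17). M₃ = 187, y₃ ≡ 3 (mod 5). r = 1×85×7 + 3×55×13 + 1×187×3 ≡ 496 (mod 935)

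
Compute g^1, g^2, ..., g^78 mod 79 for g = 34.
34^1, 34^2, ..., 34^{78} mod 79: [34, 50, 41, 51, 75, 22, 37, 73, 33, 16, 70, 10, 24, 26, 15, 36, 39, 62, 54, 19, 14, 2, 68, 21, 3, 23, 71, 44, 74, 67, 66, 32, 61, 20, 48, 52, 30, 72, 78, 45, 29, 38, 28, 4, 57, 42, 6, 46, 63, 9, 69, 55, 53, 64, 43, 40, 17, 25, 60, 65, 77, 11, 58, 76, 56, 8, 35, 5, 12, 13, 47, 18, 59, 31, 27, 49, 7, 1]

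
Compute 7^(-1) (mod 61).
Since 61 is prime, by Fermat 7^(-1) ≡ 7^{59} ≡ 35 (mod 61). Verify: 7 × 35 = 245 ≡ 1 (mod 61)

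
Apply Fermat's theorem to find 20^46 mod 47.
By Fermat's Little Theorem, 20^{46} ≡ 1 mod 47 since 47 is prime and gcd(20, 47) = 1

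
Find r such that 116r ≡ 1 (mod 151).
Since 151 is prime, by Fermat 116^(-1) ≡ 116^{149} ≡ 69 (mod 151). Verify: 116 × 69 = 8004 ≡ 1 (mod 151)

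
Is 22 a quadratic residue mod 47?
By Euler's criterion: 22^{23} ≡ 46 (mod 47). Since this equals -1 (≡ 46), 22 is not a QR.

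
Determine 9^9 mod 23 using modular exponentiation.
By repeated squaring mod 23: 9^{1}≡9, 9^{2}≡12, 9^{4}≡6, 9^{8}≡13. Then 9^{9} = 9^{8+1} ≡ 13 × 9 ≡ 2 mod 23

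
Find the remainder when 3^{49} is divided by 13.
By Fermat: 3^{12} ≡ 1 (mod 13). 49 = 4×12 + 1. So 3^{49} ≡ 3^{1} ≡ 3 (mod 13)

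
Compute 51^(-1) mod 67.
Since 67 is prime, by Fermat 51^(-1) ≡ 51^{65} ≡ 46 mod 67. Verify: 51 × 46 = 2346 ≡ 1 mod 67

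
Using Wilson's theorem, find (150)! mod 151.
By Wilson's theorem, (150)! ≡ -1 ≡ 150 (mod 151)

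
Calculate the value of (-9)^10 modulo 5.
Using Fermat: (-9)^{4} ≡ 1 (mod 5). 10 ≡ 2 (mod 4). So (-9)^{10} ≡ (-9)^{2} ≡ 1 (mod 5)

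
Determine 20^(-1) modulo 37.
Since 37 is prime, by Fermat 20^(-1) ≡ 20^{35} ≡ 13 (mod 37). Verify: 20 × 13 = 260 ≡ 1 (mod 37)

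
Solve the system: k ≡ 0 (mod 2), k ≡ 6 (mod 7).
M = 2 × 7 = 14. M₁ = 7, y₁ ≡ 1 (mod 2). M₂ = 2, y₂ ≡ 4 (mod 7). k = 0×7×1 + 6×2×4 ≡ 6 (mod 14)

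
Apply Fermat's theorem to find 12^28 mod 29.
By Fermat's Little Theorem, 12^{28} ≡ 1 mod 29 since 29 is prime and gcd(12, 29) = 1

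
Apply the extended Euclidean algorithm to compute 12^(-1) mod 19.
Extended GCD: 12(8) + 19(-5) = 1. So 12^(-1) ≡ 8 (mod 19). Verify: 12 × 8 = 96 ≡ 1 (mod 19)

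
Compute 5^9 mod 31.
By repeated squaring mod 31: 5^{1}≡5, 5^{2}≡25, 5^{4}≡5, 5^{8}≡25. Then 5^{9} = 5^{8+1} ≡ 25 × 5 ≡ 1 mod 31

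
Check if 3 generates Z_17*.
ord_17(3) divides 16. For each prime q|16: 3^{8}≡16, none ≡ 1. So 3 has order 16 and is a primitive root mod 17.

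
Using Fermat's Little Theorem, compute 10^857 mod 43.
By Fermat: 10^{42} ≡ 1 mod 43. 857 ≡ 17 mod 42. So 10^{857} ≡ 10^{17} ≡ 9 mod 43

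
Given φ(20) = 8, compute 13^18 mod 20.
By Euler: 13^{8} ≡ 1 mod 20 since gcd(13, 20) = 1. 18 = 2×8 + 2. So 13^{18} ≡ 13^{2} ≡ 9 mod 20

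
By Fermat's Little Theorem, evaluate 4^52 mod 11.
By Fermat: 4^{10} ≡ 1 mod 11. 52 = 5×10 + 2. So 4^{52} ≡ 4^{2} ≡ 5 mod 11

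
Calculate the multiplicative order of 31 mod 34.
Powers of 31 mod 34: 31^1≡31, 31^2≡9, 31^3≡7, 31^4≡13, 31^5≡29, 31^6≡15, 31^7≡23, 31^8≡33, 31^9≡3, 31^10≡25, 31^11≡27, 31^12≡21, 31^13≡5, 31^14≡19, 31^15≡11, 31^16≡1. Order = 16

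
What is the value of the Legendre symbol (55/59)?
(55/59) = 55^{29} mod 59 = -1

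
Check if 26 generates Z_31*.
26^{6} ≡ 1 mod 31 and 6 < 30, so ord_31(26) = 6 ≠ 30 and 26 is not a primitive root.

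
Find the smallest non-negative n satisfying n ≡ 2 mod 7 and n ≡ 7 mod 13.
M = 7 × 13 = 91. M₁ = 13, y₁ ≡ 6 mod 7. M₂ = 7, y₂ ≡ 2 mod 13. n = 2×13×6 + 7×7×2 ≡ 72 mod 91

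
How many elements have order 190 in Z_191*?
A prime p has φ(p-1) primitive roots; here φ(190) = 72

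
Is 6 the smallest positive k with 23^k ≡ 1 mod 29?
Powers of 23 mod 29: 23^1≡23, 23^2≡7, 23^3≡16, 23^4≡20, 23^5≡25, 23^6≡24, 23^7≡1. 23^6≡24≢1, so ord ≠ 6. No, the actual order is 7.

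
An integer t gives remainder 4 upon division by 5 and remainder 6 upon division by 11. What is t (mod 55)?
M = 5 × 11 = 55. M₁ = 11, y₁ ≡ 1 (mod 5). M₂ = 5, y₂ ≡ 9 (mod 11). t = 4×11×1 + 6×5×9 ≡ 39 (mod 55)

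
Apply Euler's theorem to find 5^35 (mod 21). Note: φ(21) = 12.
By Euler: 5^{12} ≡ 1 (mod 21) since gcd(5, 21) = 1. 35 = 2×12 + 11. So 5^{35} ≡ 5^{11} ≡ 17 (mod 21)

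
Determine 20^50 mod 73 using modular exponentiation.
By repeated squaring (mod 73): 20^{1}≡20, 20^{2}≡35, 20^{4}≡57, 20^{8}≡37, 20^{16}≡55, 20^{32}≡32. Then 20^{50} = 20^{32+16+2} ≡ 32 × 55 × 35 ≡ 61 (mod 73)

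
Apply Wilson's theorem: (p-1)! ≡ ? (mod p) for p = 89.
By Wilson's theorem, (88)! ≡ -1 ≡ 88 mod 89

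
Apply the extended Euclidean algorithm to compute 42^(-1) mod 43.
Extended GCD: 42(-1) + 43(1) = 1. So 42^(-1) ≡ -1 ≡ 42 mod 43. Verify: 42 × 42 = 1764 ≡ 1 mod 43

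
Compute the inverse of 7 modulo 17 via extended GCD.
Extended GCD: 7(5) + 17(-2) = 1. So 7^(-1) ≡ 5 mod 17. Verify: 7 × 5 = 35 ≡ 1 mod 17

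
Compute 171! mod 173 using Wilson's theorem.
(172)! = (171)! × (172) ≡ -1 mod 173. So (171)! ≡ -1 × (172)^(-1) ≡ (-1)×(-1) = 1 mod 173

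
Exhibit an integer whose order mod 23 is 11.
2 has order 11 mod 23 since 2^{11} ≡ 1 (mod 23) and no smaller power works.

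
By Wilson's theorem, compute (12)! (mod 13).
By Wilson's theorem, (12)! ≡ -1 ≡ 12 (mod 13)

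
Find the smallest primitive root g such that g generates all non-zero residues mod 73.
g = 5. Powers: [5, 25, 52, 41, 59, 3, ...] generates all 72 non-zero residues.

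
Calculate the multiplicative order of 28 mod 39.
Powers of 28 mod 39: 28^1≡28, 28^2≡4, 28^3≡34, 28^4≡16, 28^5≡19, 28^6≡25, 28^7≡37, 28^8≡22, 28^9≡31, 28^10≡10, 28^11≡7, 28^12≡1. Order = 12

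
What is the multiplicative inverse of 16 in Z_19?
Since 19 is prime, by Fermat 16^(-1) ≡ 16^{17} ≡ 6 (mod 19). Verify: 16 × 6 = 96 ≡ 1 (mod 19)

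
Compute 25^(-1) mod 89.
Since 89 is prime, by Fermat 25^(-1) ≡ 25^{87} ≡ 57 mod 89. Verify: 25 × 57 = 1425 ≡ 1 mod 89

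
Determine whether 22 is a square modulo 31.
By Euler's criterion: 22^{15} ≡ 30 (mod 31). Since this equals -1 (≡ 30), 22 is not a QR.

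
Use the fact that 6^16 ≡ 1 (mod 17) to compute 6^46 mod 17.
By Fermat: 6^{16} ≡ 1 (mod 17). 46 = 2×16 + 14. So 6^{46} ≡ 6^{14} ≡ 9 (mod 17)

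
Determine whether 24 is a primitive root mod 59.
ord_59(24) divides 58. For each prime q|58: 24^{29}≡58, 24^{2}≡45, none ≡ 1. So 24 has order 58 and is a primitive root mod 59.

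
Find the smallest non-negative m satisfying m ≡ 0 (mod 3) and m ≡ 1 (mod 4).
M = 3 × 4 = 12. M₁ = 4, y₁ ≡ 1 (mod 3). M₂ = 3, y₂ ≡ 3 (mod 4). m = 0×4×1 + 1×3×3 ≡ 9 (mod 12)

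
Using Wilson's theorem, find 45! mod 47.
(46)! = (45)! × (46) ≡ -1 (mod 47). So (45)! ≡ -1 × (46)^(-1) ≡ (-1)×(-1) = 1 (mod 47)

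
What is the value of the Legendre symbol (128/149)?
(128/149) = 128^{74} mod 149 = -1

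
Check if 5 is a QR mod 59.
By Euler's criterion: 5^{29} ≡ 1 (mod 59). Since this equals 1, 5 is a QR.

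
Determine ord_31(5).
Powers of 5 mod 31: 5^1≡5, 5^2≡25, 5^3≡1. Order = 3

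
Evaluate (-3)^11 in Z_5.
Using Fermat: (-3)^{4} ≡ 1 mod 5. 11 ≡ 3 mod 4. So (-3)^{11} ≡ (-3)^{3} ≡ 3 mod 5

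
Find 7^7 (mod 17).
By repeated squaring (mod 17): 7^{1}≡7, 7^{2}≡15, 7^{4}≡4. Then 7^{7} = 7^{4+2+1} ≡ 4 × 15 × 7 ≡ 12 (mod 17)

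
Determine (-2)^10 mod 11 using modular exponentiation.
Using Fermat: (-2)^{10} ≡ 1 (mod 11). 10 ≡ 0 (mod 10). So (-2)^{10} ≡ (-2)^{0} ≡ 1 (mod 11)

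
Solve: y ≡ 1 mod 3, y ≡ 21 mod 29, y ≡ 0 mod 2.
M = 3 × 29 × 2 = 174. M₁ = 58, y₁ ≡ 1 mod 3. M₂ = 6, y₂ ≡ 5 mod 29. M₃ = 87, y₃ ≡ 1 mod 2. y = 1×58×1 + 21×6×5 + 0×87×1 ≡ 166 mod 174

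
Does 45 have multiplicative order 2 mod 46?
Powers of 45 mod 46: 45^1≡45, 45^2≡1. First k with 45^k≡1 is k=2. Yes, ord_46(45) = 2.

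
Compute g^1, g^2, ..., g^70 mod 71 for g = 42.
42^1, 42^2, ..., 42^{70} mod 71: [42, 60, 35, 50, 41, 18, 46, 15, 62, 48, 28, 40, 47, 57, 51, 12, 7, 10, 65, 32, 66, 3, 55, 38, 34, 8, 52, 54, 67, 45, 44, 2, 13, 49, 70, 29, 11, 36, 21, 30, 53, 25, 56, 9, 23, 43, 31, 24, 14, 20, 59, 64, 61, 6, 39, 5, 68, 16, 33, 37, 63, 19, 17, 4, 26, 27, 69, 58, 22, 1]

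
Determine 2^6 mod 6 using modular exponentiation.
By repeated squaring (mod 6): 2^{1}≡2, 2^{2}≡4, 2^{4}≡4. Then 2^{6} = 2^{4+2} ≡ 4 × 4 ≡ 4 (mod 6)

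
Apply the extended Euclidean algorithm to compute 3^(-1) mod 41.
Extended GCD: 3(14) + 41(-1) = 1. So 3^(-1) ≡ 14 mod 41. Verify: 3 × 14 = 42 ≡ 1 mod 41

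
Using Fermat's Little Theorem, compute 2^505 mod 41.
By Fermat: 2^{40} ≡ 1 (mod 41). 505 ≡ 25 (mod 40). So 2^{505} ≡ 2^{25} ≡ 32 (mod 41)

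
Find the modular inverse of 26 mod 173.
Since 173 is prime, by Fermat 26^(-1) ≡ 26^{171} ≡ 20 mod 173. Verify: 26 × 20 = 520 ≡ 1 mod 173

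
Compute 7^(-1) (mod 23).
Since 23 is prime, by Fermat 7^(-1) ≡ 7^{21} ≡ 10 (mod 23). Verify: 7 × 10 = 70 ≡ 1 (mod 23)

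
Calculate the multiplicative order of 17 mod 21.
Powers of 17 mod 21: 17^1≡17, 17^2≡16, 17^3≡20, 17^4≡4, 17^5≡5, 17^6≡1. So the order of 17 is 6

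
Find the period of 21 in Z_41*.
Powers of 21 mod 41: 21^1≡21, 21^2≡31, 21^3≡36, 21^4≡18, 21^5≡9, 21^6≡25, 21^7≡33, 21^8≡37, 21^9≡39, 21^10≡40, 21^11≡20, 21^12≡10, 21^13≡5, 21^14≡23, 21^15≡32, 21^16≡16, 21^17≡8, 21^18≡4, 21^19≡2, 21^20≡1. So the order of 21 is 20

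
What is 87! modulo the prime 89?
(88)! = (87)! × (88) ≡ -1 (mod 89). So (87)! ≡ -1 × (88)^(-1) ≡ (-1)×(-1) = 1 (mod 89)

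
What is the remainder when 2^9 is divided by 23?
By repeated squaring mod 23: 2^{1}≡2, 2^{2}≡4, 2^{4}≡16, 2^{8}≡3. Then 2^{9} = 2^{8+1} ≡ 3 × 2 ≡ 6 mod 23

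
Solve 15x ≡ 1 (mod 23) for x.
Since 23 is prime, by Fermat 15^(-1) ≡ 15^{21} ≡ 20 (mod 23). Verify: 15 × 20 = 300 ≡ 1 (mod 23)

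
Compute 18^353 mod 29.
Using Fermat: 18^{28} ≡ 1 mod 29. 353 ≡ 17 mod 28. So 18^{353} ≡ 18^{17} ≡ 26 mod 29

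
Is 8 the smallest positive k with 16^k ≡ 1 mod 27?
Powers of 16 mod 27: 16^1≡16, 16^2≡13, 16^3≡19, 16^4≡7, 16^5≡4, 16^6≡10, 16^7≡25, 16^8≡22, 16^9≡1. 16^8≡22≢1, so ord ≠ 8. No, the actual order is 9.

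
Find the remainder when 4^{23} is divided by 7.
By Fermat: 4^{6} ≡ 1 (mod 7). 23 = 3×6 + 5. So 4^{23} ≡ 4^{5} ≡ 2 (mod 7)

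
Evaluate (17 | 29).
(17/29) = 17^{14} mod 29 = -1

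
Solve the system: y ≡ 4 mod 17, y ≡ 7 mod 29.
M = 17 × 29 = 493. M₁ = 29, y₁ ≡ 10 mod 17. M₂ = 17, y₂ ≡ 12 mod 29. y = 4×29×10 + 7×17×12 ≡ 123 mod 493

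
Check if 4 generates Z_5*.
4^{2} ≡ 1 (mod 5) and 2 < 4, so ord_5(4) = 2 ≠ 4 and 4 is not a primitive root.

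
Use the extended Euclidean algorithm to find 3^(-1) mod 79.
Extended GCD: 3(-26) + 79(1) = 1. So 3^(-1) ≡ -26 ≡ 53 mod 79. Verify: 3 × 53 = 159 ≡ 1 mod 79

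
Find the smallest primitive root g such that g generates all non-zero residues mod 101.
g = 2. For each prime q|100: 2^{50}≡100, 2^{20}≡95, none ≡ 1, so ord_101(2) = 100 and 2 is a primitive root.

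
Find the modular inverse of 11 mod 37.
Since 37 is prime, by Fermat 11^(-1) ≡ 11^{35} ≡ 27 (mod 37). Verify: 11 × 27 = 297 ≡ 1 (mod 37)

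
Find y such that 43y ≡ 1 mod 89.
Since 89 is prime, by Fermat 43^(-1) ≡ 43^{87} ≡ 29 mod 89. Verify: 43 × 29 = 1247 ≡ 1 mod 89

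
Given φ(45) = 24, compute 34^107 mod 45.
By Euler: 34^{24} ≡ 1 mod 45 since gcd(34, 45) = 1. 107 = 4×24 + 11. So 34^{107} ≡ 34^{11} ≡ 4 mod 45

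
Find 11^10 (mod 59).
By repeated squaring (mod 59): 11^{1}≡11, 11^{2}≡3, 11^{4}≡9, 11^{8}≡22. Then 11^{10} = 11^{8+2} ≡ 22 × 3 ≡ 7 (mod 59)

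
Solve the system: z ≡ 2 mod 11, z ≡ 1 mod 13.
M = 11 × 13 = 143. M₁ = 13, y₁ ≡ 6 mod 11. M₂ = 11, y₂ ≡ 6 mod 13. z = 2×13×6 + 1×11×6 ≡ 79 mod 143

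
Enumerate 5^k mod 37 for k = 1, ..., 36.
5^1, 5^2, ..., 5^{36} mod 37: [5, 25, 14, 33, 17, 11, 18, 16, 6, 30, 2, 10, 13, 28, 29, 34, 22, 36, 32, 12, 23, 4, 20, 26, 19, 21, 31, 7, 35, 27, 24, 9, 8, 3, 15, 1]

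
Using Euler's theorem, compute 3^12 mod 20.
By Euler: 3^{8} ≡ 1 mod 20 since gcd(3, 20) = 1. 12 = 1×8 + 4. So 3^{12} ≡ 3^{4} ≡ 1 mod 20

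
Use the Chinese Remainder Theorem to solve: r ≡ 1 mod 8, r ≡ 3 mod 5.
M = 8 × 5 = 40. M₁ = 5, y₁ ≡ 5 mod 8. M₂ = 8, y₂ ≡ 2 mod 5. r = 1×5×5 + 3×8×2 ≡ 33 mod 40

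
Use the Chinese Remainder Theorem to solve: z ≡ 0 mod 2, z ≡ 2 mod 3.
M = 2 × 3 = 6. M₁ = 3, y₁ ≡ 1 mod 2. M₂ = 2, y₂ ≡ 2 mod 3. z = 0×3×1 + 2×2×2 ≡ 2 mod 6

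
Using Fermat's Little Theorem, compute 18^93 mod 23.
By Fermat: 18^{22} ≡ 1 mod 23. 93 = 4×22 + 5. So 18^{93} ≡ 18^{5} ≡ 3 mod 23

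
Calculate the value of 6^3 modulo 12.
6^{3} = 216 ≡ 0 mod 12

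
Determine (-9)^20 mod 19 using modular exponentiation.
Using Fermat: (-9)^{18} ≡ 1 mod 19. 20 ≡ 2 mod 18. So (-9)^{20} ≡ (-9)^{2} ≡ 5 mod 19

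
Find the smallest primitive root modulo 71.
g = 7. For each prime q|70: 7^{35}≡70, 7^{14}≡54, 7^{10}≡45, none ≡ 1, so ord_71(7) = 70 and 7 is a primitive root.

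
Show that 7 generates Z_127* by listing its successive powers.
7^1, 7^2, ..., 7^{126} mod 127: [7, 49, 89, 115, 43, 47, 75, 17, 119, 71, 116, 50, 96, 37, 5, 35, 118, 64, 67, 88, 108, 121, 85, 87, 101, 72, 123, 99, 58, 25, 48, 82, 66, 81, 59, 32, 97, 44, 54, 124, 106, 107, 114, 36, 125, 113, 29, 76, 24, 41, 33, 104, 93, 16, 112, 22, 27, 62, 53, 117, 57, 18, 126, 120, 78, 38, 12, 84, 80, 52, 110, 8, 56, 11, 77, 31, 90, 122, 92, 9, 63, 60, 39, 19, 6, 42, 40, 26, 55, 4, 28, 69, 102, 79, 45, 61, 46, 68, 95, 30, 83, 73, 3, 21, 20, 13, 91, 2, 14, 98, 51, 103, 86, 94, 23, 34, 111, 15, 105, 100, 65, 74, 10, 70, 109, 1]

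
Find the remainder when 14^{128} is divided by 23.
By Fermat: 14^{22} ≡ 1 (mod 23). 128 = 5×22 + 18. So 14^{128} ≡ 14^{18} ≡ 4 (mod 23)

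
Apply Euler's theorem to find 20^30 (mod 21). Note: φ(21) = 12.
By Euler: 20^{12} ≡ 1 (mod 21) since gcd(20, 21) = 1. 30 = 2×12 + 6. So 20^{30} ≡ 20^{6} ≡ 1 (mod 21)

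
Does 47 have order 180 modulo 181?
ord_181(47) divides 180. For each prime q|180: 47^{90}≡180, 47^{60}≡48, 47^{36}≡125, none ≡ 1. So 47 has order 180 and is a primitive root mod 181.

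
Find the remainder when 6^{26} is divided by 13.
By Fermat: 6^{12} ≡ 1 mod 13. 26 = 2×12 + 2. So 6^{26} ≡ 6^{2} ≡ 10 mod 13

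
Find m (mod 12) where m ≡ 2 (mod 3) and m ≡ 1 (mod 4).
M = 3 × 4 = 12. M₁ = 4, y₁ ≡ 1 (mod 3). M₂ = 3, y₂ ≡ 3 (mod 4). m = 2×4×1 + 1×3×3 ≡ 5 (mod 12)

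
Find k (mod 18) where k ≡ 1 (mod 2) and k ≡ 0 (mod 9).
M = 2 × 9 = 18. M₁ = 9, y₁ ≡ 1 (mod 2). M₂ = 2, y₂ ≡ 5 (mod 9). k = 1×9×1 + 0×2×5 ≡ 9 (mod 18)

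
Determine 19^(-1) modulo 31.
Since 31 is prime, by Fermat 19^(-1) ≡ 19^{29} ≡ 18 (mod 31). Verify: 19 × 18 = 342 ≡ 1 (mod 31)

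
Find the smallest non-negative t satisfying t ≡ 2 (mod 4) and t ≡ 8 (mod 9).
M = 4 × 9 = 36. M₁ = 9, y₁ ≡ 1 (mod 4). M₂ = 4, y₂ ≡ 7 (mod 9). t = 2×9×1 + 8×4×7 ≡ 26 (mod 36)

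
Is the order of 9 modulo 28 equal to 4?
Powers of 9 mod 28: 9^1≡9, 9^2≡25, 9^3≡1. Already 9^3≡1, so the order is 3 < 4. No, the actual order is 3.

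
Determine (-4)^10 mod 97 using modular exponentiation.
By repeated squaring (mod 97): (-4)^{1}≡93, (-4)^{2}≡16, (-4)^{4}≡62, (-4)^{8}≡61. Then (-4)^{10} = (-4)^{8+2} ≡ 61 × 16 ≡ 6 (mod 97)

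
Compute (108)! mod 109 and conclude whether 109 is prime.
(108)! mod 109 = 108. Since 108 ≡ -1 mod 109, 109 is prime.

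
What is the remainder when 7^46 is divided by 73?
By repeated squaring mod 73: 7^{1}≡7, 7^{2}≡49, 7^{4}≡65, 7^{8}≡64, 7^{16}≡8, 7^{32}≡64. Then 7^{46} = 7^{32+8+4+2} ≡ 64 × 64 × 65 × 49 ≡ 3 mod 73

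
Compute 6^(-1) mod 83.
Since 83 is prime, by Fermat 6^(-1) ≡ 6^{81} ≡ 14 mod 83. Verify: 6 × 14 = 84 ≡ 1 mod 83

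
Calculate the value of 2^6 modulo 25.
By repeated squaring (mod 25): 2^{1}≡2, 2^{2}≡4, 2^{4}≡16. Then 2^{6} = 2^{4+2} ≡ 16 × 4 ≡ 14 (mod 25)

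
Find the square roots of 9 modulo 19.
The square roots of 9 mod 19 are 16 and 3. Verify: 16² = 256 ≡ 9 (mod 19)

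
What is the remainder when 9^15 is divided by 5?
Using Fermat: 9^{4} ≡ 1 mod 5. 15 ≡ 3 mod 4. So 9^{15} ≡ 9^{3} ≡ 4 mod 5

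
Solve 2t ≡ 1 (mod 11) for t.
Since 11 is prime, by Fermat 2^(-1) ≡ 2^{9} ≡ 6 (mod 11). Verify: 2 × 6 = 12 ≡ 1 (mod 11)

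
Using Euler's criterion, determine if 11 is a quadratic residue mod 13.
By Euler's criterion: 11^{6} ≡ 12 (mod 13). Since this equals -1 (≡ 12), 11 is not a QR.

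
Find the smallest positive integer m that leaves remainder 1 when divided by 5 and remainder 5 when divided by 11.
M = 5 × 11 = 55. M₁ = 11, y₁ ≡ 1 mod 5. M₂ = 5, y₂ ≡ 9 mod 11. m = 1×11×1 + 5×5×9 ≡ 16 mod 55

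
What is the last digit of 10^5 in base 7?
By repeated squaring (mod 7): 10^{1}≡3, 10^{2}≡2, 10^{4}≡4. Then 10^{5} = 10^{4+1} ≡ 4 × 3 ≡ 5 (mod 7)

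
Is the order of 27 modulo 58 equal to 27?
Powers of 27 mod 58: 27^1≡27, 27^2≡33, 27^3≡21, 27^4≡45, 27^5≡55, 27^6≡35, 27^7≡17, 27^8≡53, 27^9≡39, 27^10≡9, 27^11≡11, 27^12≡7, 27^13≡15, 27^14≡57, 27^15≡31, 27^16≡25, 27^17≡37, 27^18≡13, 27^19≡3, 27^20≡23, 27^21≡41, 27^22≡5, 27^23≡19, 27^24≡49, 27^25≡47, 27^26≡51, 27^27≡43, 27^28≡1. 27^27≡43≢1, so ord ≠ 27. No, the actual order is 28.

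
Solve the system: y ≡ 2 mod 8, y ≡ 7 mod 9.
M = 8 × 9 = 72. M₁ = 9, y₁ ≡ 1 mod 8. M₂ = 8, y₂ ≡ 8 mod 9. y = 2×9×1 + 7×8×8 ≡ 34 mod 72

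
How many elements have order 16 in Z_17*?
Number of primitive roots mod 17 = φ(p-1) = φ(16) = 8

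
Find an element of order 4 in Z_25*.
7 has order 4 mod 25 since 7^{4} ≡ 1 mod 25 and no smaller power works.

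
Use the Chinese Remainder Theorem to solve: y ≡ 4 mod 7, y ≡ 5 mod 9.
M = 7 × 9 = 63. M₁ = 9, y₁ ≡ 4 mod 7. M₂ = 7, y₂ ≡ 4 mod 9. y = 4×9×4 + 5×7×4 ≡ 32 mod 63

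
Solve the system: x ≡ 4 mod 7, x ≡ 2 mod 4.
M = 7 × 4 = 28. M₁ = 4, y₁ ≡ 2 mod 7. M₂ = 7, y₂ ≡ 3 mod 4. x = 4×4×2 + 2×7×3 ≡ 18 mod 28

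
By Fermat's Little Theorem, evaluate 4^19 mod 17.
By Fermat: 4^{16} ≡ 1 (mod 17). So 4^{19} = 4^{16} · 4^{3} ≡ 4^{3} ≡ 13 (mod 17)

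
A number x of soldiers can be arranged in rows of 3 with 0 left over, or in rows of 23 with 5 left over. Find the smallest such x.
M = 3 × 23 = 69. M₁ = 23, y₁ ≡ 2 (mod 3). M₂ = 3, y₂ ≡ 8 (mod 23). x = 0×23×2 + 5×3×8 ≡ 51 (mod 69)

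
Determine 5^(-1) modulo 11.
Since 11 is prime, by Fermat 5^(-1) ≡ 5^{9} ≡ 9 mod 11. Verify: 5 × 9 = 45 ≡ 1 mod 11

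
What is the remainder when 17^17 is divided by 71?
By repeated squaring (mod 71): 17^{1}≡17, 17^{2}≡5, 17^{4}≡25, 17^{8}≡57, 17^{16}≡54. Then 17^{17} = 17^{16+1} ≡ 54 × 17 ≡ 66 (mod 71)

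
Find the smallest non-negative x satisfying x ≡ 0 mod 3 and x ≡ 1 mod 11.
M = 3 × 11 = 33. M₁ = 11, y₁ ≡ 2 mod 3. M₂ = 3, y₂ ≡ 4 mod 11. x = 0×11×2 + 1×3×4 ≡ 12 mod 33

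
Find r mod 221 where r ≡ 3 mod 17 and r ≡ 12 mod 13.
M = 17 × 13 = 221. M₁ = 13, y₁ ≡ 4 mod 17. M₂ = 17, y₂ ≡ 10 mod 13. r = 3×13×4 + 12×17×10 ≡ 207 mod 221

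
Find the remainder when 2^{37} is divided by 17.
By Fermat: 2^{16} ≡ 1 mod 17. 37 = 2×16 + 5. So 2^{37} ≡ 2^{5} ≡ 15 mod 17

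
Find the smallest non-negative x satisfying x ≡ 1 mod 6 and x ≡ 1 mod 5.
M = 6 × 5 = 30. M₁ = 5, y₁ ≡ 5 mod 6. M₂ = 6, y₂ ≡ 1 mod 5. x = 1×5×5 + 1×6×1 ≡ 1 mod 30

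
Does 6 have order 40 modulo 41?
ord_41(6) divides 40. For each prime q|40: 6^{20}≡40, 6^{8}≡10, none ≡ 1. So 6 has order 40 and is a primitive root mod 41.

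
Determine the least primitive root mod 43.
g = 3. Powers: [3, 9, 27, 38, 28, 41, 37, 25, 32, 10, ...] generates all 42 non-zero residues.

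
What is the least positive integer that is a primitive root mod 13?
g = 2. For each prime q|12: 2^{6}≡12, 2^{4}≡3, none ≡ 1, so ord_13(2) = 12 and 2 is a primitive root.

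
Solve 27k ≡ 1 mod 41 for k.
Since 41 is prime, by Fermat 27^(-1) ≡ 27^{39} ≡ 38 mod 41. Verify: 27 × 38 = 1026 ≡ 1 mod 41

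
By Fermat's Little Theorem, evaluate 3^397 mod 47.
By Fermat: 3^{46} ≡ 1 mod 47. 397 ≡ 29 mod 46. So 3^{397} ≡ 3^{29} ≡ 24 mod 47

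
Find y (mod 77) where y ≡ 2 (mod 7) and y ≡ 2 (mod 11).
M = 7 × 11 = 77. M₁ = 11, y₁ ≡ 2 (mod 7). M₂ = 7, y₂ ≡ 8 (mod 11). y = 2×11×2 + 2×7×8 ≡ 2 (mod 77)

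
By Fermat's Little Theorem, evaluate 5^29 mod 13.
By Fermat: 5^{12} ≡ 1 (mod 13). 29 = 2×12 + 5. So 5^{29} ≡ 5^{5} ≡ 5 (mod 13)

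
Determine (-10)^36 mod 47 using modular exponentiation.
By repeated squaring (mod 47): (-10)^{1}≡37, (-10)^{2}≡6, (-10)^{4}≡36, (-10)^{8}≡27, (-10)^{16}≡24, (-10)^{32}≡12. Then (-10)^{36} = (-10)^{32+4} ≡ 12 × 36 ≡ 9 (mod 47)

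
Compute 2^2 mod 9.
2^{2} = 4 ≡ 4 (mod 9)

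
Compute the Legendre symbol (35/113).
(35/113) = 35^{56} mod 113 = -1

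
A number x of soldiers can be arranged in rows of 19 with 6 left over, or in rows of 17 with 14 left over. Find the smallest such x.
M = 19 × 17 = 323. M₁ = 17, y₁ ≡ 9 mod 19. M₂ = 19, y₂ ≡ 9 mod 17. x = 6×17×9 + 14×19×9 ≡ 82 mod 323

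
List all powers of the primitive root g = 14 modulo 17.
14^1, 14^2, ..., 14^{16} mod 17: [14, 9, 7, 13, 12, 15, 6, 16, 3, 8, 10, 4, 5, 2, 11, 1]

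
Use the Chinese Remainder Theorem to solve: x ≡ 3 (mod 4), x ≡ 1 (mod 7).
M = 4 × 7 = 28. M₁ = 7, y₁ ≡ 3 (mod 4). M₂ = 4, y₂ ≡ 2 (mod 7). x = 3×7×3 + 1×4×2 ≡ 15 (mod 28)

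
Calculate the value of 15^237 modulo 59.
Using Fermat: 15^{58} ≡ 1 mod 59. 237 ≡ 5 mod 58. So 15^{237} ≡ 15^{5} ≡ 45 mod 59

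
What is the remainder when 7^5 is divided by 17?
By repeated squaring mod 17: 7^{1}≡7, 7^{2}≡15, 7^{4}≡4. Then 7^{5} = 7^{4+1} ≡ 4 × 7 ≡ 11 mod 17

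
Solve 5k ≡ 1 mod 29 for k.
Since 29 is prime, by Fermat 5^(-1) ≡ 5^{27} ≡ 6 mod 29. Verify: 5 × 6 = 30 ≡ 1 mod 29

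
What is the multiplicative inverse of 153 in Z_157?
Since 157 is prime, by Fermat 153^(-1) ≡ 153^{155} ≡ 39 (mod 157). Verify: 153 × 39 = 5967 ≡ 1 (mod 157)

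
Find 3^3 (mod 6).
3^{3} = 27 ≡ 3 (mod 6)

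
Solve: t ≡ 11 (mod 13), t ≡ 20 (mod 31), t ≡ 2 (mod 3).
M = 13 × 31 × 3 = 1209. M₁ = 93, y₁ ≡ 7 (mod 13). M₂ = 39, y₂ ≡ 4 (mod 31). M₃ = 403, y₃ ≡ 1 (mod 3). t = 11×93×7 + 20×39×4 + 2×403×1 ≡ 206 (mod 1209)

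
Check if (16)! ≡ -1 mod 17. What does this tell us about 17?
(16)! mod 17 = 16. Since this equals -1 mod 17, Wilson confirms 17 is prime.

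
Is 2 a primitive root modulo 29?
ord_29(2) divides 28. For each prime q|28: 2^{14}≡28, 2^{4}≡16, none ≡ 1. So 2 has order 28 and is a primitive root mod 29.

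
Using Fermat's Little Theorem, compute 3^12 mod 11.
By Fermat: 3^{10} ≡ 1 mod 11. So 3^{12} = 3^{10} · 3^{2} ≡ 3^{2} ≡ 9 mod 11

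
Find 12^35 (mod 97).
By repeated squaring (mod 97): 12^{1}≡12, 12^{2}≡47, 12^{4}≡75, 12^{8}≡96, 12^{16}≡1, 12^{32}≡1. Then 12^{35} = 12^{32+2+1} ≡ 1 × 47 × 12 ≡ 79 (mod 97)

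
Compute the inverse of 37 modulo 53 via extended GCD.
Extended GCD: 37(-10) + 53(7) = 1. So 37^(-1) ≡ -10 ≡ 43 mod 53. Verify: 37 × 43 = 1591 ≡ 1 mod 53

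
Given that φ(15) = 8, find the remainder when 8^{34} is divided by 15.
By Euler: 8^{8} ≡ 1 (mod 15) since gcd(8, 15) = 1. 34 = 4×8 + 2. So 8^{34} ≡ 8^{2} ≡ 4 (mod 15)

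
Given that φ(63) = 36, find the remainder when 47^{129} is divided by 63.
By Euler: 47^{36} ≡ 1 (mod 63) since gcd(47, 63) = 1. 129 = 3×36 + 21. So 47^{129} ≡ 47^{21} ≡ 62 (mod 63)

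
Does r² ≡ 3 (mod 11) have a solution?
By Euler's criterion: 3^{5} ≡ 1 (mod 11). Since this equals 1, 3 is a QR.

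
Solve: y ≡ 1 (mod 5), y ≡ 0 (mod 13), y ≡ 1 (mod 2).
M = 5 × 13 × 2 = 130. M₁ = 26, y₁ ≡ 1 (mod 5). M₂ = 10, y₂ ≡ 4 (mod 13). M₃ = 65, y₃ ≡ 1 (mod 2). y = 1×26×1 + 0×10×4 + 1×65×1 ≡ 91 (mod 130)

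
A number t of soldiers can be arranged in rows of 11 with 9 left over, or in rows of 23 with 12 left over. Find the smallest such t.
M = 11 × 23 = 253. M₁ = 23, y₁ ≡ 1 mod 11. M₂ = 11, y₂ ≡ 21 mod 23. t = 9×23×1 + 12×11×21 ≡ 196 mod 253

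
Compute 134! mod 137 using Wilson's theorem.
(136)! = (134)! × (135) × (136) ≡ -1 mod 137. So (134)! ≡ -1 × [(136)(135)]^(-1) ≡ 68 mod 137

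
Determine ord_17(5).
Powers of 5 mod 17: 5^1≡5, 5^2≡8, 5^3≡6, 5^4≡13, 5^5≡14, 5^6≡2, 5^7≡10, 5^8≡16, 5^9≡12, 5^10≡9, 5^11≡11, 5^12≡4, 5^13≡3, 5^14≡15, 5^15≡7, 5^16≡1. Order = 16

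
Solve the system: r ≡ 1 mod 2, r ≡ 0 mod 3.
M = 2 × 3 = 6. M₁ = 3, y₁ ≡ 1 mod 2. M₂ = 2, y₂ ≡ 2 mod 3. r = 1×3×1 + 0×2×2 ≡ 3 mod 6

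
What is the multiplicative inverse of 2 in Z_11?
Since 11 is prime, by Fermat 2^(-1) ≡ 2^{9} ≡ 6 mod 11. Verify: 2 × 6 = 12 ≡ 1 mod 11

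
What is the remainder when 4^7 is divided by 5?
Using Fermat: 4^{4} ≡ 1 mod 5. 7 ≡ 3 mod 4. So 4^{7} ≡ 4^{3} ≡ 4 mod 5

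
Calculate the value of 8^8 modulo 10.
By repeated squaring mod 10: 8^{1}≡8, 8^{2}≡4, 8^{4}≡6, 8^{8}≡6. So 8^{8} ≡ 6 mod 10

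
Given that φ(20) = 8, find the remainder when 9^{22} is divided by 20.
By Euler: 9^{8} ≡ 1 (mod 20) since gcd(9, 20) = 1. 22 = 2×8 + 6. So 9^{22} ≡ 9^{6} ≡ 1 (mod 20)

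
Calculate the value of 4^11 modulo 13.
By repeated squaring (mod 13): 4^{1}≡4, 4^{2}≡3, 4^{4}≡9, 4^{8}≡3. Then 4^{11} = 4^{8+2+1} ≡ 3 × 3 × 4 ≡ 10 (mod 13)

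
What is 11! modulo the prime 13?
(12)! = (11)! × (12) ≡ -1 (mod 13). So (11)! ≡ -1 × (12)^(-1) ≡ (-1)×(-1) = 1 (mod 13)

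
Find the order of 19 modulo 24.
Powers of 19 mod 24: 19^1≡19, 19^2≡1. So the order of 19 is 2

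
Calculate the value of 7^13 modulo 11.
Using Fermat: 7^{10} ≡ 1 mod 11. 13 ≡ 3 mod 10. So 7^{13} ≡ 7^{3} ≡ 2 mod 11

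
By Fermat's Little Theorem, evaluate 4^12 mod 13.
By Fermat's Little Theorem, 4^{12} ≡ 1 mod 13 since 13 is prime and gcd(4, 13) = 1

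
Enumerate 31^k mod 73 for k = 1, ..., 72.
31^1, 31^2, ..., 31^{72} mod 73: [31, 12, 7, 71, 11, 49, 59, 4, 51, 48, 28, 65, 44, 50, 17, 16, 58, 46, 39, 41, 30, 54, 68, 64, 13, 38, 10, 18, 47, 70, 53, 37, 52, 6, 40, 72, 42, 61, 66, 2, 62, 24, 14, 69, 22, 25, 45, 8, 29, 23, 56, 57, 15, 27, 34, 32, 43, 19, 5, 9, 60, 35, 63, 55, 26, 3, 20, 36, 21, 67, 33, 1]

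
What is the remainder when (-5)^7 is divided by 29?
By repeated squaring mod 29: (-5)^{1}≡24, (-5)^{2}≡25, (-5)^{4}≡16. Then (-5)^{7} = (-5)^{4+2+1} ≡ 16 × 25 × 24 ≡ 1 mod 29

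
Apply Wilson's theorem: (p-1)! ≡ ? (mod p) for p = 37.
By Wilson's theorem, (36)! ≡ -1 ≡ 36 mod 37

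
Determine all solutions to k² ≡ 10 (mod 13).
The square roots of 10 mod 13 are 7 and 6. Verify: 7² = 49 ≡ 10 (mod 13)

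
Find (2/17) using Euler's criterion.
(2/17) = 2^{8} mod 17 = 1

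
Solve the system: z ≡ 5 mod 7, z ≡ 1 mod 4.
M = 7 × 4 = 28. M₁ = 4, y₁ ≡ 2 mod 7. M₂ = 7, y₂ ≡ 3 mod 4. z = 5×4×2 + 1×7×3 ≡ 5 mod 28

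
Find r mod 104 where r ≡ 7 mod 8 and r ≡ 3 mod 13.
M = 8 × 13 = 104. M₁ = 13, y₁ ≡ 5 mod 8. M₂ = 8, y₂ ≡ 5 mod 13. r = 7×13×5 + 3×8×5 ≡ 55 mod 104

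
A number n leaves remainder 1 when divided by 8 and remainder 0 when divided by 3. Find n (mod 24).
M = 8 × 3 = 24. M₁ = 3, y₁ ≡ 3 (mod 8). M₂ = 8, y₂ ≡ 2 (mod 3). n = 1×3×3 + 0×8×2 ≡ 9 (mod 24)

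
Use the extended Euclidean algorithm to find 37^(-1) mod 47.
Extended GCD: 37(14) + 47(-11) = 1. So 37^(-1) ≡ 14 (mod 47). Verify: 37 × 14 = 518 ≡ 1 (mod 47)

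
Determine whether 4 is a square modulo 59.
By Euler's criterion: 4^{29} ≡ 1 mod 59. Since this equals 1, 4 is a QR.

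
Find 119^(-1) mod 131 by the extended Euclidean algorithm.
Extended GCD: 119(-11) + 131(10) = 1. So 119^(-1) ≡ -11 ≡ 120 mod 131. Verify: 119 × 120 = 14280 ≡ 1 mod 131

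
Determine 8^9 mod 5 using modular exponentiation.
Using Fermat: 8^{4} ≡ 1 (mod 5). 9 ≡ 1 (mod 4). So 8^{9} ≡ 8^{1} ≡ 3 (mod 5)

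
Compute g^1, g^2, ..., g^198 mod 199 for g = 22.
22^1, 22^2, ..., 22^{198} mod 199: [22, 86, 101, 33, 129, 52, 149, 94, 78, 124, 141, 117, 186, 112, 76, 80, 168, 114, 120, 53, 171, 180, 179, 157, 71, 169, 136, 7, 154, 5, 110, 32, 107, 165, 48, 61, 148, 72, 191, 23, 108, 187, 134, 162, 181, 2, 44, 172, 3, 66, 59, 104, 99, 188, 156, 49, 83, 35, 173, 25, 152, 160, 137, 29, 41, 106, 143, 161, 159, 115, 142, 139, 73, 14, 109, 10, 21, 64, 15, 131, 96, 122, 97, 144, 183, 46, 17, 175, 69, 125, 163, 4, 88, 145, 6, 132, 118, 9, 198, 177, 113, 98, 166, 70, 147, 50, 105, 121, 75, 58, 82, 13, 87, 123, 119, 31, 85, 79, 146, 28, 19, 20, 42, 128, 30, 63, 192, 45, 194, 89, 167, 92, 34, 151, 138, 51, 127, 8, 176, 91, 12, 65, 37, 18, 197, 155, 27, 196, 133, 140, 95, 100, 11, 43, 150, 116, 164, 26, 174, 47, 39, 62, 170, 158, 93, 56, 38, 40, 84, 57, 60, 126, 185, 90, 189, 178, 135, 184, 68, 103, 77, 102, 55, 16, 153, 182, 24, 130, 74, 36, 195, 111, 54, 193, 67, 81, 190, 1]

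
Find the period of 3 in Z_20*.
Powers of 3 mod 20: 3^1≡3, 3^2≡9, 3^3≡7, 3^4≡1. So the order of 3 is 4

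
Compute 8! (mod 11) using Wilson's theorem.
(10)! = (8)! × (9) × (10) ≡ -1 (mod 11). So (8)! ≡ -1 × [(10)(9)]^(-1) ≡ 5 (mod 11)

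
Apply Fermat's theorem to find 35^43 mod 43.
By Fermat: 35^{42} ≡ 1 mod 43. So 35^{43} = 35^{42} · 35^{1} ≡ 35^{1} ≡ 35 mod 43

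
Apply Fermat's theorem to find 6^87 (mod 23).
By Fermat: 6^{22} ≡ 1 (mod 23). 87 = 3×22 + 21. So 6^{87} ≡ 6^{21} ≡ 4 (mod 23)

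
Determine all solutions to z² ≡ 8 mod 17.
The square roots of 8 mod 17 are 12 and 5. Verify: 12² = 144 ≡ 8 mod 17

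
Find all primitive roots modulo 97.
There are φ(96) = 32 primitive roots mod 97: {5, 7, 10, 13, 14, 15, 17, 21, 23, 26, 29, 37, 38, 39, 40, 41, 56, 57, 58, 59, 60, 68, 71, 74, 76, 80, 82, 83, 84, 87, 90, 92}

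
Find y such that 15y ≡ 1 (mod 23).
Since 23 is prime, by Fermat 15^(-1) ≡ 15^{21} ≡ 20 (mod 23). Verify: 15 × 20 = 300 ≡ 1 (mod 23)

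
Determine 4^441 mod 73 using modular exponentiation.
Using Fermat: 4^{72} ≡ 1 mod 73. 441 ≡ 9 mod 72. So 4^{441} ≡ 4^{9} ≡ 1 mod 73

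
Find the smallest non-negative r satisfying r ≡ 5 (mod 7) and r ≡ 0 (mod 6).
M = 7 × 6 = 42. M₁ = 6, y₁ ≡ 6 (mod 7). M₂ = 7, y₂ ≡ 1 (mod 6). r = 5×6×6 + 0×7×1 ≡ 12 (mod 42)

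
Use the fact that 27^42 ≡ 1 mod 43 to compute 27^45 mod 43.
By Fermat: 27^{42} ≡ 1 mod 43. So 27^{45} = 27^{42} · 27^{3} ≡ 27^{3} ≡ 32 mod 43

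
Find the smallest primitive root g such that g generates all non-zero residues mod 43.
g = 3. For each prime q|42: 3^{21}≡42, 3^{14}≡36, 3^{6}≡41, none ≡ 1, so ord_43(3) = 42 and 3 is a primitive root.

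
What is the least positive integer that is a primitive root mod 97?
g = 5. Powers: [5, 25, 28, 43, 21, 8, 40, 6, 30, ...] generates all 96 non-zero residues.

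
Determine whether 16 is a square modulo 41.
By Euler's criterion: 16^{20} ≡ 1 mod 41. Since this equals 1, 16 is a QR.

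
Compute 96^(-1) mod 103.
Since 103 is prime, by Fermat 96^(-1) ≡ 96^{101} ≡ 44 mod 103. Verify: 96 × 44 = 4224 ≡ 1 mod 103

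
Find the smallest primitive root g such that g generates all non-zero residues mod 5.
g = 2. For each prime q|4: 2^{2}≡4, none ≡ 1, so ord_5(2) = 4 and 2 is a primitive root.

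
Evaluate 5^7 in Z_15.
By repeated squaring (mod 15): 5^{1}≡5, 5^{2}≡10, 5^{4}≡10. Then 5^{7} = 5^{4+2+1} ≡ 10 × 10 × 5 ≡ 5 (mod 15)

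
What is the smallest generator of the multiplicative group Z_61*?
g = 2. For each prime q|60: 2^{30}≡60, 2^{20}≡47, 2^{12}≡9, none ≡ 1, so ord_61(2) = 60 and 2 is a primitive root.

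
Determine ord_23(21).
Powers of 21 mod 23: 21^1≡21, 21^2≡4, 21^3≡15, 21^4≡16, 21^5≡14, 21^6≡18, 21^7≡10, 21^8≡3, 21^9≡17, 21^10≡12, 21^11≡22, 21^12≡2, 21^13≡19, 21^14≡8, 21^15≡7, 21^16≡9, 21^17≡5, 21^18≡13, 21^19≡20, 21^20≡6, 21^21≡11, 21^22≡1. Order = 22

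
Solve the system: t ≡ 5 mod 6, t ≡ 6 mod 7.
M = 6 × 7 = 42. M₁ = 7, y₁ ≡ 1 mod 6. M₂ = 6, y₂ ≡ 6 mod 7. t = 5×7×1 + 6×6×6 ≡ 41 mod 42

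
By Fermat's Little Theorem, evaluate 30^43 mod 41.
By Fermat: 30^{40} ≡ 1 (mod 41). So 30^{43} = 30^{40} · 30^{3} ≡ 30^{3} ≡ 22 (mod 41)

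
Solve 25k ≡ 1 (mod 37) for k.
Since 37 is prime, by Fermat 25^(-1) ≡ 25^{35} ≡ 3 (mod 37). Verify: 25 × 3 = 75 ≡ 1 (mod 37)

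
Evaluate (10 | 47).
(10/47) = 10^{23} mod 47 = -1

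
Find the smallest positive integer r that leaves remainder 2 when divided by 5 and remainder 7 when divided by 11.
M = 5 × 11 = 55. M₁ = 11, y₁ ≡ 1 (mod 5). M₂ = 5, y₂ ≡ 9 (mod 11). r = 2×11×1 + 7×5×9 ≡ 7 (mod 55)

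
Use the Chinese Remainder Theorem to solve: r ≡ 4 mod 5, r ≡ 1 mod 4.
M = 5 × 4 = 20. M₁ = 4, y₁ ≡ 4 mod 5. M₂ = 5, y₂ ≡ 1 mod 4. r = 4×4×4 + 1×5×1 ≡ 9 mod 20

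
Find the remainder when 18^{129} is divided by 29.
By Fermat: 18^{28} ≡ 1 (mod 29). 129 = 4×28 + 17. So 18^{129} ≡ 18^{17} ≡ 26 (mod 29)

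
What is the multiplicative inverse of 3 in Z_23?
Since 23 is prime, by Fermat 3^(-1) ≡ 3^{21} ≡ 8 mod 23. Verify: 3 × 8 = 24 ≡ 1 mod 23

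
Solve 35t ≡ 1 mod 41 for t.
Since 41 is prime, by Fermat 35^(-1) ≡ 35^{39} ≡ 34 mod 41. Verify: 35 × 34 = 1190 ≡ 1 mod 41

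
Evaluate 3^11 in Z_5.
Using Fermat: 3^{4} ≡ 1 (mod 5). 11 ≡ 3 (mod 4). So 3^{11} ≡ 3^{3} ≡ 2 (mod 5)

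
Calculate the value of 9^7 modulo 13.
By repeated squaring mod 13: 9^{1}≡9, 9^{2}≡3, 9^{4}≡9. Then 9^{7} = 9^{4+2+1} ≡ 9 × 3 × 9 ≡ 9 mod 13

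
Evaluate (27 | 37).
(27/37) = 27^{18} mod 37 = 1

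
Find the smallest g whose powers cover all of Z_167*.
g = 5. For each prime q|166: 5^{83}≡166, 5^{2}≡25, none ≡ 1, so ord_167(5) = 166 and 5 is a primitive root.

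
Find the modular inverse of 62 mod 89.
Since 89 is prime, by Fermat 62^(-1) ≡ 62^{87} ≡ 56 (mod 89). Verify: 62 × 56 = 3472 ≡ 1 (mod 89)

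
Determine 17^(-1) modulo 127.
Since 127 is prime, by Fermat 17^(-1) ≡ 17^{125} ≡ 15 mod 127. Verify: 17 × 15 = 255 ≡ 1 mod 127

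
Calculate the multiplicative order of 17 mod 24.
Powers of 17 mod 24: 17^1≡17, 17^2≡1. So the order of 17 is 2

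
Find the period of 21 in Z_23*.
Powers of 21 mod 23: 21^1≡21, 21^2≡4, 21^3≡15, 21^4≡16, 21^5≡14, 21^6≡18, 21^7≡10, 21^8≡3, 21^9≡17, 21^10≡12, 21^11≡22, 21^12≡2, 21^13≡19, 21^14≡8, 21^15≡7, 21^16≡9, 21^17≡5, 21^18≡13, 21^19≡20, 21^20≡6, 21^21≡11, 21^22≡1. Order = 22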